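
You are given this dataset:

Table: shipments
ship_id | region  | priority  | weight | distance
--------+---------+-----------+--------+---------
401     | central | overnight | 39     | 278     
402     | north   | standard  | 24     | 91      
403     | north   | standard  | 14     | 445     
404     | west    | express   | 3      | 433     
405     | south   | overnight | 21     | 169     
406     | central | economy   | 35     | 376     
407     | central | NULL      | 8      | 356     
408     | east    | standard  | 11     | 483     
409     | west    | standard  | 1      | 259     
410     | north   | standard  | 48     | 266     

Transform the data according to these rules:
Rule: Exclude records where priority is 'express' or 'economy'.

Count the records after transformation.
8

Step 1: Count records to exclude
  - 1 (express) + 1 (economy) = 2 records
Step 2: Total records: 10
Step 3: Remaining = 10 - 2 = 8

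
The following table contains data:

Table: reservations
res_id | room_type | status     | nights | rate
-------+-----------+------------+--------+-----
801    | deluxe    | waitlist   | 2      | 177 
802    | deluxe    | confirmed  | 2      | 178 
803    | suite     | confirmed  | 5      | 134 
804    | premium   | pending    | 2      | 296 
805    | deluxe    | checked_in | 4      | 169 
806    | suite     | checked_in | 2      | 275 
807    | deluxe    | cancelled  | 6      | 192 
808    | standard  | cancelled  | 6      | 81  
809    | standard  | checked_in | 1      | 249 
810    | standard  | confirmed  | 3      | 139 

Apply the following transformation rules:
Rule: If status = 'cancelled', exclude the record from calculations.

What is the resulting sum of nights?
21

Step 1: Identify records where status = 'cancelled'
Step 2: The excluded records sum to 12
Step 3: Original total nights = 33
Step 4: Remaining total = 33 - 12 = 21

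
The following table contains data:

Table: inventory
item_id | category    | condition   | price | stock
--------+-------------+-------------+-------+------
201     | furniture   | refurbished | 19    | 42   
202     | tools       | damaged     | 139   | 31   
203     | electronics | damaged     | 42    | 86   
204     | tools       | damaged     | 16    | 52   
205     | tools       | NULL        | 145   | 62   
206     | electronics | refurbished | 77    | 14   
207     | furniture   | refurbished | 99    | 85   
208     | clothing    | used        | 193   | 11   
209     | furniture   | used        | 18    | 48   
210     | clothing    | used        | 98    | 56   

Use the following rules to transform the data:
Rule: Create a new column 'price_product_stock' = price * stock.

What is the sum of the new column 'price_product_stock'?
36509

Step 1: For each record, compute price * stock
Example calculations:
  19 * 42 = 798
  139 * 31 = 4309
  42 * 86 = 3612
  ...
Step 2: Sum all derived values
Step 3: Total = 36509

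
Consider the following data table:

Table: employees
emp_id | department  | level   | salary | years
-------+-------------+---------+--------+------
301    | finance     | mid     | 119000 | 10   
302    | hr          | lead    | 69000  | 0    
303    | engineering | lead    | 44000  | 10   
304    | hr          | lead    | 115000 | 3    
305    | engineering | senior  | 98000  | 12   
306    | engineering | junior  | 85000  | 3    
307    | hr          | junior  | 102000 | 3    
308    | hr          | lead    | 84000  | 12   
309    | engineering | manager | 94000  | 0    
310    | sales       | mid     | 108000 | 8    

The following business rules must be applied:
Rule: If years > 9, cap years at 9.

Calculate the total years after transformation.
53

Step 1: 4 records have years > 9
Step 2: These records originally summed to 44
Step 3: After capping: 4 × 9 = 36
Step 4: Unaffected records sum: 17
Step 5: Final sum = 36 + 17 = 53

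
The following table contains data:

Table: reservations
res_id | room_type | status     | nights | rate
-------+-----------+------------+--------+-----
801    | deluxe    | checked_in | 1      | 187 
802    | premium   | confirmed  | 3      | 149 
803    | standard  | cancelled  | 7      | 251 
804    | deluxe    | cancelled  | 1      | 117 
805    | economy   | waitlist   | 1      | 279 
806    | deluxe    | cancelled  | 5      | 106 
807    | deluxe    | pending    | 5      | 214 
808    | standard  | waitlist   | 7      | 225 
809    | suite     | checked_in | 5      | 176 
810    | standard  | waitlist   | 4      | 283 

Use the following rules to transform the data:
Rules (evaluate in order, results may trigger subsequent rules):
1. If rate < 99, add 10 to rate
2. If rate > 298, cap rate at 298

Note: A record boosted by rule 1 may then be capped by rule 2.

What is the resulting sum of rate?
1987

Step 1: Apply rule 1 to records with rate < 99
  - 0 records get bonus of 10
  - Of these, 0 records then exceed 298 and get capped
Step 2: Apply rule 2 to records with rate > 298
  - 0 records (original) are capped
Step 3: Calculate final sum = 1987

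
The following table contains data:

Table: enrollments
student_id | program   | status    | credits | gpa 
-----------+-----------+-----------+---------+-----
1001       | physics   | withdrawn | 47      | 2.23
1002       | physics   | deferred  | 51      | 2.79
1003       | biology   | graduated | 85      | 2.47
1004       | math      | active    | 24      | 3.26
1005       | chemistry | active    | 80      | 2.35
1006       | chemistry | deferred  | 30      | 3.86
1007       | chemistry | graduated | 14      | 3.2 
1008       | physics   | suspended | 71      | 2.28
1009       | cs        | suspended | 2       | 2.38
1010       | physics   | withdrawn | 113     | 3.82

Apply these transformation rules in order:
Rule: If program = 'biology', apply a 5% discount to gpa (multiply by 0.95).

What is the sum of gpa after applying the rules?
28.52

Step 1: Records with program = 'biology' have total gpa = 2.47
Step 2: Apply multiplier: 2.47 × 0.95 = 2.35
Step 3: Other records total: 26.17
Step 4: Final sum = 2.35 + 26.17 = 28.52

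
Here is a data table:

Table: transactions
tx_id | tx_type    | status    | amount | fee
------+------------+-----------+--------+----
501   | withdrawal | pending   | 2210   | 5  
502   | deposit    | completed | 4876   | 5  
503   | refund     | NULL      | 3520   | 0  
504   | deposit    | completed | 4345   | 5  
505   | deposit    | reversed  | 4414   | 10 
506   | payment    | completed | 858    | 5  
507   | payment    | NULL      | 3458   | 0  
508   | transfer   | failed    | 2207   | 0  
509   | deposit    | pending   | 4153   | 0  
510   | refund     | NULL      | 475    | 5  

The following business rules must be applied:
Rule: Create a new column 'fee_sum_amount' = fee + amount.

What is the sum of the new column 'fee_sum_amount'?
30551

Step 1: For each record, compute fee + amount
Example calculations:
  5 + 2210 = 2215
  5 + 4876 = 4881
  0 + 3520 = 3520
  ...
Step 2: Sum all derived values
Step 3: Total = 30551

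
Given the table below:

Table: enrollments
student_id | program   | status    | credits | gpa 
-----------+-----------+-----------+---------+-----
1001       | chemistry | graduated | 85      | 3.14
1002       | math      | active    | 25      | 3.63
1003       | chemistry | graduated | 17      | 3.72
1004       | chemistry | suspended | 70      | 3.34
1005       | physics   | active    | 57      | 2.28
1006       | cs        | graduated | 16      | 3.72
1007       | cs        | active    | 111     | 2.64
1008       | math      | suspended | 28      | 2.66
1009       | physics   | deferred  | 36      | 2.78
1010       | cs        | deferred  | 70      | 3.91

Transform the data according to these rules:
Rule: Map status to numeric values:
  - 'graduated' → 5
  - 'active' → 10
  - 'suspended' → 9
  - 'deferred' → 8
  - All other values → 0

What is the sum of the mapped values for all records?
79

Step 1: Apply mapping to each record
Step 2: Count by status:
  'graduated': 3 records × 5 = 15
  'active': 3 records × 10 = 30
  'suspended': 2 records × 9 = 18
  'deferred': 2 records × 8 = 16
Step 3: Sum all mapped values = 79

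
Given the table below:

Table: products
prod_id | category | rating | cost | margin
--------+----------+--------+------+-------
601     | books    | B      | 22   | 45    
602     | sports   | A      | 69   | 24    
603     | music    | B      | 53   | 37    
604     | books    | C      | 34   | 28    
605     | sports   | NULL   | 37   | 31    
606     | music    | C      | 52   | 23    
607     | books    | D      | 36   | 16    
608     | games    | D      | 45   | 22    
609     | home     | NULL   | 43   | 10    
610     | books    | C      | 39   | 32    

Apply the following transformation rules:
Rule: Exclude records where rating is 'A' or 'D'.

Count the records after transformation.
7

Step 1: Count records to exclude
  - 1 (A) + 2 (D) = 3 records
Step 2: Total records: 10
Step 3: Remaining = 10 - 3 = 7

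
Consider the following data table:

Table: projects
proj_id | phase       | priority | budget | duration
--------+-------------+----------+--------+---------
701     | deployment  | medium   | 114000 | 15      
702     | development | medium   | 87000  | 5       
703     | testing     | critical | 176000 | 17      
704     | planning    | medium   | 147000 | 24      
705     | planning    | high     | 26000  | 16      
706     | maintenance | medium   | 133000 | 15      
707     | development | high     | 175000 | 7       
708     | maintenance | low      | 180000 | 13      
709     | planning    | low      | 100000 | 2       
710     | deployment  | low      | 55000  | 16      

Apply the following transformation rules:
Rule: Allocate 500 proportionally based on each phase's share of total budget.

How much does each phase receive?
deployment: 70.83, development: 109.81, maintenance: 131.18, planning: 114.42, testing: 73.76

Step 1: Calculate total budget = 1193000
Step 2: Calculate each phase's proportion:
  deployment: 169000/1193000 = 14.17% → 70.83
  development: 262000/1193000 = 21.96% → 109.81
  maintenance: 313000/1193000 = 26.24% → 131.18
  planning: 273000/1193000 = 22.88% → 114.42
  testing: 176000/1193000 = 14.75% → 73.76
Step 3: Verify: sum of allocations ≈ 500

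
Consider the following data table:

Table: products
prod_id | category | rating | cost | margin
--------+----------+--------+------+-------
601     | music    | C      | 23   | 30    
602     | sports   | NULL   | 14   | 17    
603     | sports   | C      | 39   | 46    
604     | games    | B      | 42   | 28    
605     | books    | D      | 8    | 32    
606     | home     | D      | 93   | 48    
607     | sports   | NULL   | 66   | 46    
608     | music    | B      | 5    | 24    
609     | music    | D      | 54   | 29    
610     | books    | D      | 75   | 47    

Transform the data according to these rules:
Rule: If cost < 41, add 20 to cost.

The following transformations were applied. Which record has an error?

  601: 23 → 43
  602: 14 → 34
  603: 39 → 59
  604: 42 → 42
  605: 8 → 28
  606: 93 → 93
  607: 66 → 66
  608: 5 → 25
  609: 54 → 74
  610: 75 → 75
Record 609 has an error. The correct transformed value should be 54, not 74.

Step 1: Check each record against the rule
Step 2: Record 609 has cost = 54
Step 3: Since 54 >= 41, the bonus should not have been applied
Step 4: Correct value = 54, but claimed value = 74
Conclusion: Record 609 has the error.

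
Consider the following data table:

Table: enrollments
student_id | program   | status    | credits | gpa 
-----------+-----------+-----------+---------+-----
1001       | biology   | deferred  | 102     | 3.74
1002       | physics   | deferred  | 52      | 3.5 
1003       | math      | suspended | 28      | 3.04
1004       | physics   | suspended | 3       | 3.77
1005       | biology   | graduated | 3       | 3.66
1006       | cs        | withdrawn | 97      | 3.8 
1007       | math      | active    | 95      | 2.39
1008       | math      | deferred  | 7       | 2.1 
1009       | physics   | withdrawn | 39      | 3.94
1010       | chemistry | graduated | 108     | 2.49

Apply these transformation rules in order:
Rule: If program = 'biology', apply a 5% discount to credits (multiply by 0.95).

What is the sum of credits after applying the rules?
528.75

Step 1: Records with program = 'biology' have total credits = 105
Step 2: Apply multiplier: 105 × 0.95 = 99.75
Step 3: Other records total: 429
Step 4: Final sum = 99.75 + 429 = 528.75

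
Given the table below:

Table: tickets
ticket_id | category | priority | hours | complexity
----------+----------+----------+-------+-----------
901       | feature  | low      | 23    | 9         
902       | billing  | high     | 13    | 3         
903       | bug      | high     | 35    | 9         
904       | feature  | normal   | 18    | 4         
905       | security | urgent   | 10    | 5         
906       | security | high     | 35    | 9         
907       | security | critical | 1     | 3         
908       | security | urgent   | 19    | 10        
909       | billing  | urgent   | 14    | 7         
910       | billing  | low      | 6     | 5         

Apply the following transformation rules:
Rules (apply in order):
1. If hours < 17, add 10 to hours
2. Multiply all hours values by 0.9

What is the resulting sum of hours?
201.6

Step 1: Apply Rule 1 - Add 10 to records with hours < 17
  - 5 records affected: 44 + (5 × 10) = 94
  - Unaffected records: 130
  - Sum after Rule 1: 224
Step 2: Apply Rule 2 - Multiply all by 0.9
  - 224 × 0.9 = 201.6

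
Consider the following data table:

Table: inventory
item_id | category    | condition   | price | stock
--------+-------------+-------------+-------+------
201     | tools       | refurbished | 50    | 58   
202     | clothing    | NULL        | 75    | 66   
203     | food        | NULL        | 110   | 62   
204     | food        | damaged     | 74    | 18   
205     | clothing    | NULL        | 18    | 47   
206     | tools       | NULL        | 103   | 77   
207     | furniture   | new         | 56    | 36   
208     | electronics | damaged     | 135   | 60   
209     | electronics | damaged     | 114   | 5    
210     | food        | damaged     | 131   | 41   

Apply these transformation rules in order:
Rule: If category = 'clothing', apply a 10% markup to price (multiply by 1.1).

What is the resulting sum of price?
875.3

Step 1: Records with category = 'clothing' have total price = 93
Step 2: Apply multiplier: 93 × 1.1 = 102.3
Step 3: Other records total: 773
Step 4: Final sum = 102.3 + 773 = 875.3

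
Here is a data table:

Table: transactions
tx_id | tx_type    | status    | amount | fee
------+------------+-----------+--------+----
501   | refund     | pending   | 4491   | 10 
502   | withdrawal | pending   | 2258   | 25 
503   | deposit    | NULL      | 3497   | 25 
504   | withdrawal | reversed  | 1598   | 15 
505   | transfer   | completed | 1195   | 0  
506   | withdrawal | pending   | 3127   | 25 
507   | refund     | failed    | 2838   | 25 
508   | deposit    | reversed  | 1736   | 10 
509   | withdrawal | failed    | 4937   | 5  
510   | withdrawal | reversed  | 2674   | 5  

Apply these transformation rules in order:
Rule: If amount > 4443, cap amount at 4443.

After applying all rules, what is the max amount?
4443

Step 1: Original maximum amount = 4937
Step 2: Apply cap at 4443
Step 3: 2 records had amount > 4443 and were capped
Step 4: Maximum after transformation = 4443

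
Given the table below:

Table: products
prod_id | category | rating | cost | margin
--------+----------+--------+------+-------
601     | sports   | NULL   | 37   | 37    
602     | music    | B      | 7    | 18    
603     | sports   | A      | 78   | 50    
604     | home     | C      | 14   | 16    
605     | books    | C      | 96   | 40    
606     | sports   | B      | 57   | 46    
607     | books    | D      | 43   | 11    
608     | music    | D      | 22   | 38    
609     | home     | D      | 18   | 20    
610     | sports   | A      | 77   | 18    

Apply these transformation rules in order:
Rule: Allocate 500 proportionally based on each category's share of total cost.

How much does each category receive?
books: 154.79, home: 35.63, music: 32.29, sports: 277.28

Step 1: Calculate total cost = 449
Step 2: Calculate each category's proportion:
  books: 139/449 = 30.96% → 154.79
  home: 32/449 = 7.13% → 35.63
  music: 29/449 = 6.46% → 32.29
  sports: 249/449 = 55.46% → 277.28
Step 3: Verify: sum of allocations ≈ 500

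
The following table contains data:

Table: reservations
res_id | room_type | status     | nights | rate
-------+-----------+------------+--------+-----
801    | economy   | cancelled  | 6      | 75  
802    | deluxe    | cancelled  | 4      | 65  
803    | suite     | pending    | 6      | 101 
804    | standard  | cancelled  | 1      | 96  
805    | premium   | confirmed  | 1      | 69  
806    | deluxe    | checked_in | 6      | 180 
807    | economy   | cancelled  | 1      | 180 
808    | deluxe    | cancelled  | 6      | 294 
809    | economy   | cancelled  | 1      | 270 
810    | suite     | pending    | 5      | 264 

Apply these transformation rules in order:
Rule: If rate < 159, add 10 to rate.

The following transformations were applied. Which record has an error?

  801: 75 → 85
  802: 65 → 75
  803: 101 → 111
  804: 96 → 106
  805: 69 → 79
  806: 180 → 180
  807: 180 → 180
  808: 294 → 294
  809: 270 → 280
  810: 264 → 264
Record 809 has an error. The correct transformed value should be 270, not 280.

Step 1: Check each record against the rule
Step 2: Record 809 has rate = 270
Step 3: Since 270 >= 159, the bonus should not have been applied
Step 4: Correct value = 270, but claimed value = 280
Conclusion: Record 809 has the error.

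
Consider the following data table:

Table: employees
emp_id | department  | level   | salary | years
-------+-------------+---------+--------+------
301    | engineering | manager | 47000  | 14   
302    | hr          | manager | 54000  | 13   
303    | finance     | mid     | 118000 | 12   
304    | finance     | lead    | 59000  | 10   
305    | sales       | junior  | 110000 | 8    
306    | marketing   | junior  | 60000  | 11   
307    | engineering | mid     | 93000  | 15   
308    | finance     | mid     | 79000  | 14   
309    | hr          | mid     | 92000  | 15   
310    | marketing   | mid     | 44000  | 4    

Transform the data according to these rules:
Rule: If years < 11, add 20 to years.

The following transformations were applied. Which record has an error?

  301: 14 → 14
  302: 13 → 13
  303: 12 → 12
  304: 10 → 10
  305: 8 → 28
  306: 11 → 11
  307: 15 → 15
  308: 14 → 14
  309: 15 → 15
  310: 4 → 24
Record 304 has an error. The correct transformed value should be 30, not 10.

Step 1: Check each record against the rule
Step 2: Record 304 has years = 10
Step 3: Since 10 < 11, the bonus should have been applied
Step 4: Correct value = 30, but claimed value = 10
Conclusion: Record 304 has the error.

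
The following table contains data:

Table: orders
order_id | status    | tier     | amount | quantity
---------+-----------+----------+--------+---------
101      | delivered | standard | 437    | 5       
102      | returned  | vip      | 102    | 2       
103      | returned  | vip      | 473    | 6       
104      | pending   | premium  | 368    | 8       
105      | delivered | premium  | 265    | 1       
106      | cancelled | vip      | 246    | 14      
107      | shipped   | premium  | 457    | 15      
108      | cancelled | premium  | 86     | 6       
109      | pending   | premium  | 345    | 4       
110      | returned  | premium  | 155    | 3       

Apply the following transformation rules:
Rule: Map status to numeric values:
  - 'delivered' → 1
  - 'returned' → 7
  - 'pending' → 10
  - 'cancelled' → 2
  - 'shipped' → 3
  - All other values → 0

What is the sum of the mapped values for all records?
50

Step 1: Apply mapping to each record
Step 2: Count by status:
  'delivered': 2 records × 1 = 2
  'returned': 3 records × 7 = 21
  'pending': 2 records × 10 = 20
  'cancelled': 2 records × 2 = 4
  'shipped': 1 records × 3 = 3
Step 3: Sum all mapped values = 50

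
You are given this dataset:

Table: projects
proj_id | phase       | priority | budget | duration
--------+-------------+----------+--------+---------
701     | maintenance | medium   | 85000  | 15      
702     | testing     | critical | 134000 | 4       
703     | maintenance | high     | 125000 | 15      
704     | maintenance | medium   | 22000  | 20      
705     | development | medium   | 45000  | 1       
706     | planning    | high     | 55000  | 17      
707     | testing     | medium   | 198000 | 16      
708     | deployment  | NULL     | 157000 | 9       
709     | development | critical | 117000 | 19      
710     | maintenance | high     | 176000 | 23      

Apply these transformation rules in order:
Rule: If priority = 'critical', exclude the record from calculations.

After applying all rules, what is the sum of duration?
116

Step 1: Identify records where priority = 'critical'
Step 2: The excluded records sum to 23
Step 3: Original total duration = 139
Step 4: Remaining total = 139 - 23 = 116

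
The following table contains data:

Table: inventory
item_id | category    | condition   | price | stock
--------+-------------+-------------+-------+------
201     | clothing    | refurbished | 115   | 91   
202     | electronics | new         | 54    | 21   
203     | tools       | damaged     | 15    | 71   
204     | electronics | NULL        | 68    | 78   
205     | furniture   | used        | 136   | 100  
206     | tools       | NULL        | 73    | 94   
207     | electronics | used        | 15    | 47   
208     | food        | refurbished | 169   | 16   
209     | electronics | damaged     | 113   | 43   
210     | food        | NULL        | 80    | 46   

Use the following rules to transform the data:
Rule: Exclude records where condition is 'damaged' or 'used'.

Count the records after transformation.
6

Step 1: Count records to exclude
  - 2 (damaged) + 2 (used) = 4 records
Step 2: Total records: 10
Step 3: Remaining = 10 - 4 = 6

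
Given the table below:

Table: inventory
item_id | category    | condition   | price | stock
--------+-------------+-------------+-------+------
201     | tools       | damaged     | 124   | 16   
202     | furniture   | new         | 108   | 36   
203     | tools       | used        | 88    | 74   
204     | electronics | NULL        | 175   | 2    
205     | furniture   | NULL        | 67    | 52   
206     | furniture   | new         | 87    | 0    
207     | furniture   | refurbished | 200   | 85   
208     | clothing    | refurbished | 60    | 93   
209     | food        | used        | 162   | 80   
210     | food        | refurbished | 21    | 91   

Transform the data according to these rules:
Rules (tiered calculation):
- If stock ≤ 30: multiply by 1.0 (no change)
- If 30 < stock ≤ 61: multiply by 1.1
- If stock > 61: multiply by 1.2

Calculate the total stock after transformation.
622.4

Step 1: Tier 1 (stock ≤ 30): 3 records, sum = 18 × 1.0 = 18.0
Step 2: Tier 2 (30 < stock ≤ 61): 2 records, sum = 88 × 1.1 = 96.8
Step 3: Tier 3 (stock > 61): 5 records, sum = 423 × 1.2 = 507.6
Step 4: Final sum = 18.0 + 96.8 + 507.6 = 622.4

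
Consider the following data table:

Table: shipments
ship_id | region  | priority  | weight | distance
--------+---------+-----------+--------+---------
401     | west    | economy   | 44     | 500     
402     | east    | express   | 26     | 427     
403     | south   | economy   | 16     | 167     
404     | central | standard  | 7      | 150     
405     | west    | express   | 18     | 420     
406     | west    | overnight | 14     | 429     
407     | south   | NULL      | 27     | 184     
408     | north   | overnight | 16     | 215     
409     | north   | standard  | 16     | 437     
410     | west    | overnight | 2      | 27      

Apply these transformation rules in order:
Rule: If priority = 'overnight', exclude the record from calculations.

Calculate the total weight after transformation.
154

Step 1: Identify records where priority = 'overnight'
Step 2: The excluded records sum to 32
Step 3: Original total weight = 186
Step 4: Remaining total = 186 - 32 = 154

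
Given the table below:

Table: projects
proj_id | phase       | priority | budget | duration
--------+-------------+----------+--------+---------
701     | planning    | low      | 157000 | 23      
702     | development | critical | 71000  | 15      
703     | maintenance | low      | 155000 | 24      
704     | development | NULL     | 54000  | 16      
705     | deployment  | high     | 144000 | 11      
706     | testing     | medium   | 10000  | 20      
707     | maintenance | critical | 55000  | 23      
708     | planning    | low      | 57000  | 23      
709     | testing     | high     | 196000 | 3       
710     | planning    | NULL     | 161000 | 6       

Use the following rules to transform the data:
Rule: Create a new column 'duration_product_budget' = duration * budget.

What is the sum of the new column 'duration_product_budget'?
15174000

Step 1: For each record, compute duration * budget
Example calculations:
  23 * 157000 = 3611000
  15 * 71000 = 1065000
  24 * 155000 = 3720000
  ...
Step 2: Sum all derived values
Step 3: Total = 15174000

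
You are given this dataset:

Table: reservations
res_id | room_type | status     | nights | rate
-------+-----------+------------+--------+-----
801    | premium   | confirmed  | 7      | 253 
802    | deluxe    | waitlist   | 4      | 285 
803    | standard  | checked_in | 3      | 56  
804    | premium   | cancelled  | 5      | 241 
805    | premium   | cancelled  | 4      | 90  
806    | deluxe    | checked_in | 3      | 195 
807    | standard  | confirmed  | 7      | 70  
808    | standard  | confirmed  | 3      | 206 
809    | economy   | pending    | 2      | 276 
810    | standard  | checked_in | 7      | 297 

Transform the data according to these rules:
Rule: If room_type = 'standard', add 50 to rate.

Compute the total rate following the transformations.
2169

Step 1: Count records where room_type = 'standard': 4
Step 2: Total bonus added: 4 × 50 = 200
Step 3: Original sum of rate: 1969
Step 4: Final sum = 1969 + 200 = 2169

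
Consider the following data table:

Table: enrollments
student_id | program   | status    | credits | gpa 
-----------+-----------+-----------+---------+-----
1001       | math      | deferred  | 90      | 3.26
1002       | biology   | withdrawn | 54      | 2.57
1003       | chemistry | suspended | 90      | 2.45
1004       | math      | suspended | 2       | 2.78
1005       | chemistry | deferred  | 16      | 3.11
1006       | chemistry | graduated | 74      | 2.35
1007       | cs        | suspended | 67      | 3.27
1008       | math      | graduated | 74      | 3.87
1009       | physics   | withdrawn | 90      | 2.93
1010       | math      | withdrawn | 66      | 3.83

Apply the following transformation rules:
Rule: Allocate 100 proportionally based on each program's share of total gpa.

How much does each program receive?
biology: 8.45, chemistry: 26.0, cs: 10.75, math: 45.17, physics: 9.63

Step 1: Calculate total gpa = 30.42
Step 2: Calculate each program's proportion:
  biology: 2.57/30.42 = 8.45% → 8.45
  chemistry: 7.91/30.42 = 26.00% → 26.0
  cs: 3.27/30.42 = 10.75% → 10.75
  math: 13.74/30.42 = 45.17% → 45.17
  physics: 2.93/30.42 = 9.63% → 9.63
Step 3: Verify: sum of allocations ≈ 100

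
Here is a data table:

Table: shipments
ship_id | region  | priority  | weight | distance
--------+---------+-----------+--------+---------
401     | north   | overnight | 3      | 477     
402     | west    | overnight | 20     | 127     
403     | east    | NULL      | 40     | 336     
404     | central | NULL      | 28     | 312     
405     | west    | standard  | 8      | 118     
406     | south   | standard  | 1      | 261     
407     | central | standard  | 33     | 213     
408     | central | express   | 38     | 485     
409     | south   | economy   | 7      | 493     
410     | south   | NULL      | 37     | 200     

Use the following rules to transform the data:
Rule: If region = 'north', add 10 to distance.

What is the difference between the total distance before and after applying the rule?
10

Step 1: Original sum of distance = 3022
Step 2: 1 records have region = 'north'
Step 3: Each affected record changes by 10
Step 4: Total change = 1 × 10 = 10
Step 5: New sum = 3022 + 10 = 3032
Step 6: Difference = |3032 - 3022| = 10
        (Sum increased by 10)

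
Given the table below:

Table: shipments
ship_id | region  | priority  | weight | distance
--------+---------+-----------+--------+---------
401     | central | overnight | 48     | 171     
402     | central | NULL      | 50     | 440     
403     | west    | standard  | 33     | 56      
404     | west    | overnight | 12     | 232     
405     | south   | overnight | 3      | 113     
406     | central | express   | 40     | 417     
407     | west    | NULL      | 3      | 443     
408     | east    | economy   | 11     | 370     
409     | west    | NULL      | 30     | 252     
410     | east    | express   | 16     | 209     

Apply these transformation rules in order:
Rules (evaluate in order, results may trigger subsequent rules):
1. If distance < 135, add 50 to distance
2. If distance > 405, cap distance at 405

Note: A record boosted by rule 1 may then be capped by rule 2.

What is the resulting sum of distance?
2718

Step 1: Apply rule 1 to records with distance < 135
  - 2 records get bonus of 50
  - Of these, 0 records then exceed 405 and get capped
Step 2: Apply rule 2 to records with distance > 405
  - 3 records (original) are capped
Step 3: Calculate final sum = 2718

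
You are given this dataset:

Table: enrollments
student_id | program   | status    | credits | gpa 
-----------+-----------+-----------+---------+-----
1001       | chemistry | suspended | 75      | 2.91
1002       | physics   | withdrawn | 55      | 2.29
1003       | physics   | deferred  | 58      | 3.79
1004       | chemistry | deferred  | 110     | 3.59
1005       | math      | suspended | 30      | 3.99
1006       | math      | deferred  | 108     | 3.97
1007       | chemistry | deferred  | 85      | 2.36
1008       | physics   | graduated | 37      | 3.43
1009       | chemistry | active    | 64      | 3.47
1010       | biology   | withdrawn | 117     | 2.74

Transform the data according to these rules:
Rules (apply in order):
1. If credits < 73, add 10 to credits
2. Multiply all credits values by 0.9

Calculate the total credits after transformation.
710.1

Step 1: Apply Rule 1 - Add 10 to records with credits < 73
  - 5 records affected: 244 + (5 × 10) = 294
  - Unaffected records: 495
  - Sum after Rule 1: 789
Step 2: Apply Rule 2 - Multiply all by 0.9
  - 789 × 0.9 = 710.1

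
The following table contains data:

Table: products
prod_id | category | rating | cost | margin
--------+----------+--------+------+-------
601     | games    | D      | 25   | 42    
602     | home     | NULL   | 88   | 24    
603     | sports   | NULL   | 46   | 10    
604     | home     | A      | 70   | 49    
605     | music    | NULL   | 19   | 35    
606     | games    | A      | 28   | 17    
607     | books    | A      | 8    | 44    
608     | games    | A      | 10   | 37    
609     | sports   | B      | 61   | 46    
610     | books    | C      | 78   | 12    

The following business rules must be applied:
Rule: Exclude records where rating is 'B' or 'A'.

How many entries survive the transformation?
5

Step 1: Count records to exclude
  - 1 (B) + 4 (A) = 5 records
Step 2: Total records: 10
Step 3: Remaining = 10 - 5 = 5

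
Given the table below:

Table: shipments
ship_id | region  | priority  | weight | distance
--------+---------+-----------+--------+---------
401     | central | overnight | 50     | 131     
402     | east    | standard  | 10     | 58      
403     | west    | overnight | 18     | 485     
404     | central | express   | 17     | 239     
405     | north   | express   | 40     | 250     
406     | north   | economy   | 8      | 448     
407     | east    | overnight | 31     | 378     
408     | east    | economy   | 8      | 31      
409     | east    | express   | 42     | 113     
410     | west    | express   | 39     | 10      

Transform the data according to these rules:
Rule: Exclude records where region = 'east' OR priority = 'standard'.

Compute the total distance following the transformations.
1563

Step 1: Find records where region = 'east' OR priority = 'standard'
Step 2: 4 records match, summing to 580
Step 3: Original sum: 2143
Step 4: Remaining sum = 2143 - 580 = 1563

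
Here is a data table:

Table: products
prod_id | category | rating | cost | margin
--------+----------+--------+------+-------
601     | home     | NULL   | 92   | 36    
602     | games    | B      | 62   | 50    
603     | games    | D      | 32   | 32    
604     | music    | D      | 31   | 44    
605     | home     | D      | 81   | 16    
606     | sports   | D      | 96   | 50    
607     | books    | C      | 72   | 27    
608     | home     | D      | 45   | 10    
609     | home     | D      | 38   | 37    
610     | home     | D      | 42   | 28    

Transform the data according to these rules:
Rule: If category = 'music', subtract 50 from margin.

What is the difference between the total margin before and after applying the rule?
50

Step 1: Original sum of margin = 330
Step 2: 1 records have category = 'music'
Step 3: Each affected record changes by -50
Step 4: Total change = 1 × -50 = -50
Step 5: New sum = 330 + -50 = 280
Step 6: Difference = |280 - 330| = 50
        (Sum decreased by 50)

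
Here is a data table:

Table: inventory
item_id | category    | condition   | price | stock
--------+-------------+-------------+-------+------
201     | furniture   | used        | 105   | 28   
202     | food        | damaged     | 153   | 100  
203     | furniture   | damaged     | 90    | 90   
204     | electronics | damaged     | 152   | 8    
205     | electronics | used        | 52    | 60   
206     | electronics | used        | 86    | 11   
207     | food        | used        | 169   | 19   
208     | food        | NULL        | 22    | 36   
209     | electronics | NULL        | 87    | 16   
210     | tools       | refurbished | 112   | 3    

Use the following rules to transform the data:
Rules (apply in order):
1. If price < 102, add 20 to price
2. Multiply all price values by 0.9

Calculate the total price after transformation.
1015.2

Step 1: Apply Rule 1 - Add 20 to records with price < 102
  - 5 records affected: 337 + (5 × 20) = 437
  - Unaffected records: 691
  - Sum after Rule 1: 1128
Step 2: Apply Rule 2 - Multiply all by 0.9
  - 1128 × 0.9 = 1015.2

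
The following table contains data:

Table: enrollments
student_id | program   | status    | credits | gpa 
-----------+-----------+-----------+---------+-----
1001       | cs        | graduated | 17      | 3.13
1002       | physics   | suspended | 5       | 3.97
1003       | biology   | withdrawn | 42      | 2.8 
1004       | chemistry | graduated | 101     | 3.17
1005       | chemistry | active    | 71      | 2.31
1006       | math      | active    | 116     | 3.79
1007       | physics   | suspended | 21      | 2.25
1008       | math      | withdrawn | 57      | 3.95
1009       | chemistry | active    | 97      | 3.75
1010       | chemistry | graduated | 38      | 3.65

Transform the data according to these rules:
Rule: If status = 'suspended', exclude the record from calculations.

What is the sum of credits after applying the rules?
539

Step 1: Identify records where status = 'suspended'
Step 2: The excluded records sum to 26
Step 3: Original total credits = 565
Step 4: Remaining total = 565 - 26 = 539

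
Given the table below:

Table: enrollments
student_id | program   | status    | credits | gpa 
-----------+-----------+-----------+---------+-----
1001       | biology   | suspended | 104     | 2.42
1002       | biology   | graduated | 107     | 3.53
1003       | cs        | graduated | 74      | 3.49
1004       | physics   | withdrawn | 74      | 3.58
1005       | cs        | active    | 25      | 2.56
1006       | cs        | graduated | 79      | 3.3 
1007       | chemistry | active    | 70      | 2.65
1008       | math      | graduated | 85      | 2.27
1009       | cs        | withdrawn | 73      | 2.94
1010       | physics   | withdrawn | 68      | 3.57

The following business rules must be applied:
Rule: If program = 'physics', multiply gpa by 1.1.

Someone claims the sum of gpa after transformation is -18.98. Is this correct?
No, the correct result is 31.02.

Step 1: Calculate the correct sum after transformation
Step 2: Apply multiplier 1.1 to records where program = 'physics'
Step 3: Correct result = 31.02
Step 4: Claimed result = -18.98
Step 5: 31.02 ≠ -18.98
Conclusion: The claimed result is incorrect. The correct answer is 31.02.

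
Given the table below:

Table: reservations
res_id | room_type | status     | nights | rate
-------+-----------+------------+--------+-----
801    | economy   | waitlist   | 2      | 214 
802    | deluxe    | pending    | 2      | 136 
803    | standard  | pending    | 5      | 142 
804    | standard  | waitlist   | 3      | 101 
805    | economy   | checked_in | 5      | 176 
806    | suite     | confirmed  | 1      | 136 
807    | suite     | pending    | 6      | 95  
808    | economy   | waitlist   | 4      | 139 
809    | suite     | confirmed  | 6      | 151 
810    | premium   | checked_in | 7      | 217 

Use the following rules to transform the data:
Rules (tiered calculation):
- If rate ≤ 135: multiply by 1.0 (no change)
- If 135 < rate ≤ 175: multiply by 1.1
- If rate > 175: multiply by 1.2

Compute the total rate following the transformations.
1698.8

Step 1: Tier 1 (rate ≤ 135): 2 records, sum = 196 × 1.0 = 196.0
Step 2: Tier 2 (135 < rate ≤ 175): 5 records, sum = 704 × 1.1 = 774.4
Step 3: Tier 3 (rate > 175): 3 records, sum = 607 × 1.2 = 728.4
Step 4: Final sum = 196.0 + 774.4 + 728.4 = 1698.8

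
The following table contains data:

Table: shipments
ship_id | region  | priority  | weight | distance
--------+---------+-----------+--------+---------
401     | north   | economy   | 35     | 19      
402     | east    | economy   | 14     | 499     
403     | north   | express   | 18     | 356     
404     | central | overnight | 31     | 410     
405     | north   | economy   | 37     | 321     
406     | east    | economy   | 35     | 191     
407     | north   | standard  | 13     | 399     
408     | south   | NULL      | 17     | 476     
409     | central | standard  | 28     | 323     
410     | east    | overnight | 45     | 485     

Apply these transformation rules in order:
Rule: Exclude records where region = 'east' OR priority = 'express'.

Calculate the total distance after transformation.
1948

Step 1: Find records where region = 'east' OR priority = 'express'
Step 2: 4 records match, summing to 1531
Step 3: Original sum: 3479
Step 4: Remaining sum = 3479 - 1531 = 1948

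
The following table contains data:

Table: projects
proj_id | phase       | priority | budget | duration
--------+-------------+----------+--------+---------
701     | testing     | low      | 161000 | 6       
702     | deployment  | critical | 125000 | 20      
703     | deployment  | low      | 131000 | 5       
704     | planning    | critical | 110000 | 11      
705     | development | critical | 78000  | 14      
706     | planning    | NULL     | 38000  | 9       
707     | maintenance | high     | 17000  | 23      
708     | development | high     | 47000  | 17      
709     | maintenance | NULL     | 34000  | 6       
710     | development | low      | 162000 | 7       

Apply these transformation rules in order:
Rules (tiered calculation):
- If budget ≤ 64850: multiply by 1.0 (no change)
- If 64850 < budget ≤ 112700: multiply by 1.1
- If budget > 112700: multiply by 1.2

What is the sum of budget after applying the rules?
1037600.0

Step 1: Tier 1 (budget ≤ 64850): 4 records, sum = 136000 × 1.0 = 136000.0
Step 2: Tier 2 (64850 < budget ≤ 112700): 2 records, sum = 188000 × 1.1 = 206800.0
Step 3: Tier 3 (budget > 112700): 4 records, sum = 579000 × 1.2 = 694800.0
Step 4: Final sum = 136000.0 + 206800.0 + 694800.0 = 1037600.0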